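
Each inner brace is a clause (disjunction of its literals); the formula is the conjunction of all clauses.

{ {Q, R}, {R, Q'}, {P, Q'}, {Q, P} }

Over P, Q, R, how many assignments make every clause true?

There are 2^3 = 8 truth assignments over (P, Q, R).
Check each against the 4 clauses (columns in the order P, Q, R):
  F F F  ✗ fails (Q + R)
  F F T  ✗ fails (Q + P)
  F T F  ✗ fails (R + Q')
  F T T  ✗ fails (P + Q')
  T F F  ✗ fails (Q + R)
  T F T  ✓ satisfies all
  T T F  ✗ fails (R + Q')
  T T T  ✓ satisfies all
2 of the 8 rows are models.

2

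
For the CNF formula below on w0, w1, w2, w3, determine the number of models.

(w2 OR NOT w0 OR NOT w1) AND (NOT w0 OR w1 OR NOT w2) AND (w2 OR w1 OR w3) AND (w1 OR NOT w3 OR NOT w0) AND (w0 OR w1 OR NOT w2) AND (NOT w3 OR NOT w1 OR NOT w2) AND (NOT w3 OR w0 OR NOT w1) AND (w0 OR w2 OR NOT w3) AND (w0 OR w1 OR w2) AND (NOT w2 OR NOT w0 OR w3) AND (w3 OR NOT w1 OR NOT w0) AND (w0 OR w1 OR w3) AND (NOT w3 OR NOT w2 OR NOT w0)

There are 2^4 = 16 truth assignments over (w0, w1, w2, w3).
Check each against the 13 clauses (columns in the order w0, w1, w2, w3):
  F F F F  ✗ fails (w2 OR w1 OR w3)
  F F F T  ✗ fails (w0 OR w2 OR NOT w3)
  F F T F  ✗ fails (w0 OR w1 OR NOT w2)
  F F T T  ✗ fails (w0 OR w1 OR NOT w2)
  F T F F  ✓ satisfies all
  F T F T  ✗ fails (NOT w3 OR w0 OR NOT w1)
  F T T F  ✓ satisfies all
  F T T T  ✗ fails (NOT w3 OR NOT w1 OR NOT w2)
  T F F F  ✗ fails (w2 OR w1 OR w3)
  T F F T  ✗ fails (w1 OR NOT w3 OR NOT w0)
  T F T F  ✗ fails (NOT w0 OR w1 OR NOT w2)
  T F T T  ✗ fails (NOT w0 OR w1 OR NOT w2)
  T T F F  ✗ fails (w2 OR NOT w0 OR NOT w1)
  T T F T  ✗ fails (w2 OR NOT w0 OR NOT w1)
  T T T F  ✗ fails (NOT w2 OR NOT w0 OR w3)
  T T T T  ✗ fails (NOT w3 OR NOT w1 OR NOT w2)
2 of the 16 rows are models.

2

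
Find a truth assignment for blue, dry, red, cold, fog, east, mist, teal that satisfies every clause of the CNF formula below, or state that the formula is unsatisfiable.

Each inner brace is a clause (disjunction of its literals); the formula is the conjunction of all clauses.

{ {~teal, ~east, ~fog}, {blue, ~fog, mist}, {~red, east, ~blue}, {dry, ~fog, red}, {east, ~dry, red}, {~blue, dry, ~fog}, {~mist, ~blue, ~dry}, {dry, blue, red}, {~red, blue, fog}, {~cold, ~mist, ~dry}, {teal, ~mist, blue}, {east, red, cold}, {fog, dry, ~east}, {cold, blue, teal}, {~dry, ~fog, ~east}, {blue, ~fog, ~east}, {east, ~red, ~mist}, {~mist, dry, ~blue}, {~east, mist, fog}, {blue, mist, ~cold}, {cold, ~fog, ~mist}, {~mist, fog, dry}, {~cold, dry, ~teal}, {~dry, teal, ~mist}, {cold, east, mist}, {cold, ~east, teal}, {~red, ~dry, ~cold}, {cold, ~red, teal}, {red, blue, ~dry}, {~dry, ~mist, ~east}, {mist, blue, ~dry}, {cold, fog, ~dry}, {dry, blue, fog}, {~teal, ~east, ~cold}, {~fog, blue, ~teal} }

blue ↦ 1, dry ↦ 0, red ↦ 0, cold ↦ 1, fog ↦ 0, east ↦ 0, mist ↦ 0, teal ↦ 0

Try teal = 0.
Try mist = 0.
Try blue = 1.
Try red = 0.
Try dry = 0.
(~fog) alone gives fog = 0.
(~east) alone gives east = 0.
(cold) alone gives cold = 1.
This assignment satisfies each clause.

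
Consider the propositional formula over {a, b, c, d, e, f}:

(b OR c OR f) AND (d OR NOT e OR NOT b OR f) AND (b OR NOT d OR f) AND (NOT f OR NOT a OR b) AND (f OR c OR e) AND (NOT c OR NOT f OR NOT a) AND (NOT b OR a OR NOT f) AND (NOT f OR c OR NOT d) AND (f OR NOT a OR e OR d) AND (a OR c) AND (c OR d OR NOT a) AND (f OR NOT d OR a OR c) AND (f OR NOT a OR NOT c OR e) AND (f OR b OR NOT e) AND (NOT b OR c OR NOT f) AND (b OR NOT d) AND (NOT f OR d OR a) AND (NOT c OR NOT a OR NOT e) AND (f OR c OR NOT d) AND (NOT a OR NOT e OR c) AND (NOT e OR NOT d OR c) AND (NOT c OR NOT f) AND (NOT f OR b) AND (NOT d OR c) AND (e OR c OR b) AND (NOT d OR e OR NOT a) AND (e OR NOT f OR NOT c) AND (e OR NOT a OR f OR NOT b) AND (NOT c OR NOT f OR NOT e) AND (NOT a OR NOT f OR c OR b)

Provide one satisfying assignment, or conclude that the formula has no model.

a: false,  b: false,  c: true,  d: false,  e: false,  f: false

Branch on a: set a = false.
(c) alone gives c = true.
(NOT f) alone gives f = false.
Branch on b: set b = false.
(NOT d) alone gives d = false.
(NOT e) alone gives e = false.
All clauses are satisfied.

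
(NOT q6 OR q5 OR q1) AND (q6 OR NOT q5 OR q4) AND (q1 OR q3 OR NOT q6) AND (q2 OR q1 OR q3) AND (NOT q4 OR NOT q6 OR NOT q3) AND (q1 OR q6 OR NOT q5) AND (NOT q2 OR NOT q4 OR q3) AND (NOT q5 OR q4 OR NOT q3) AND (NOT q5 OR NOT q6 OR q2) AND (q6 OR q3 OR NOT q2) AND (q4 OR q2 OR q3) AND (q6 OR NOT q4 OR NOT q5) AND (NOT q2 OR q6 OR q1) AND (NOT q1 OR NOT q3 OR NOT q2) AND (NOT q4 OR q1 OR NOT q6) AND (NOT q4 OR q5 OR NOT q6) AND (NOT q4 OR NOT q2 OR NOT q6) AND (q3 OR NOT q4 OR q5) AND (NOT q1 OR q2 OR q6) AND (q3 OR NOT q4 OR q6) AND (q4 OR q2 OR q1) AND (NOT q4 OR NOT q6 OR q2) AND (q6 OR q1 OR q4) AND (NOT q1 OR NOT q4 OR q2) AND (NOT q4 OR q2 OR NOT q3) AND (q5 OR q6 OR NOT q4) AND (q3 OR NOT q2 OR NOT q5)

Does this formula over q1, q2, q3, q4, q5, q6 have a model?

Case q6 = true:
Case q5 = false:
(q1) alone gives q1 = true.
(NOT q4) alone gives q4 = false.
Case q2 = false:
(q3) alone gives q3 = true.
Every clause now holds.
A satisfying assignment: q1 ↦ true,  q2 ↦ false,  q3 ↦ true,  q4 ↦ false,  q5 ↦ false,  q6 ↦ true.

Satisfiable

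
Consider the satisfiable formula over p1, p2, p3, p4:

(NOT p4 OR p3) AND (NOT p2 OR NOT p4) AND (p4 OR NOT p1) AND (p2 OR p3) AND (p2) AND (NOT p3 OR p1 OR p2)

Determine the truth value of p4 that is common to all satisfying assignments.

False

Suppose p4 = true.
The clause (p3) is unit, so p3 = true.
The clause (NOT p2) is unit, so p2 = false.
That conflicts with the unit clause (p2).
So every satisfying assignment has p4 = False.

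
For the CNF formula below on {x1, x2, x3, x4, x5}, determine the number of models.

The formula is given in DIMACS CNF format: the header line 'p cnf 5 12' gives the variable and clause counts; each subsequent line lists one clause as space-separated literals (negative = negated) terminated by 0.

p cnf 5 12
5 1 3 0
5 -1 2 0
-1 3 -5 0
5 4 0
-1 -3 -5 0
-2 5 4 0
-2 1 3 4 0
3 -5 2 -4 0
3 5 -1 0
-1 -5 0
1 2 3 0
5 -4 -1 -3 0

There are 2^5 = 32 truth assignments over (x1, x2, x3, x4, x5).
Split on x3. With x3 = True, the clauses containing x3 are satisfied and ¬x3 drops from the rest; 6 of the 2^4 = 16 assignments to the other variables satisfy what remains.
With x3 = False, by the same count on the reduced clause set, 1 assignment works.
(One model: x1=F, x2=F, x3=T, x4=F, x5=T.)
Total: 6 + 1 = 7.

7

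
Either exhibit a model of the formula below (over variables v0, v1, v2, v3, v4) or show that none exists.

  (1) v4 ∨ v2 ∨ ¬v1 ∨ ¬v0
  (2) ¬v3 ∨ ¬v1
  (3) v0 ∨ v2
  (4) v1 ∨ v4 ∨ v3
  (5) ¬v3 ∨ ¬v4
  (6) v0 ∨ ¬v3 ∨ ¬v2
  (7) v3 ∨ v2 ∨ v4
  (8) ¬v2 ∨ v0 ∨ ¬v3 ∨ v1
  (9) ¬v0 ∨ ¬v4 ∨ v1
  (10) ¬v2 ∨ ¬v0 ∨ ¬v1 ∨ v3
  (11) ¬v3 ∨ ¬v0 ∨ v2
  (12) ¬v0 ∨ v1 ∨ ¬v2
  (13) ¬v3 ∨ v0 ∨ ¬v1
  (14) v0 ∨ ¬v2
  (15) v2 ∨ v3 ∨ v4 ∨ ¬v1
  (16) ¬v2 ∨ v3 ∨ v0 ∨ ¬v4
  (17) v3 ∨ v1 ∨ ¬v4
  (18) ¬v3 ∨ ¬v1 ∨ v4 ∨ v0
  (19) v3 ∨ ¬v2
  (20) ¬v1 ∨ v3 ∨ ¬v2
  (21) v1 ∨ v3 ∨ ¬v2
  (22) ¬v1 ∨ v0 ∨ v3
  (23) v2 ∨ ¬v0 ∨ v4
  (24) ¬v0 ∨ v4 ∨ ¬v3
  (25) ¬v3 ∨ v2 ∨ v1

v0=True; v1=True; v2=False; v3=False; v4=True

Branch on v3: set v3 = False.
(¬v2) alone gives v2 = False.
(v0) alone gives v0 = True.
(v4) alone gives v4 = True.
(v1) alone gives v1 = True.
Every clause now holds.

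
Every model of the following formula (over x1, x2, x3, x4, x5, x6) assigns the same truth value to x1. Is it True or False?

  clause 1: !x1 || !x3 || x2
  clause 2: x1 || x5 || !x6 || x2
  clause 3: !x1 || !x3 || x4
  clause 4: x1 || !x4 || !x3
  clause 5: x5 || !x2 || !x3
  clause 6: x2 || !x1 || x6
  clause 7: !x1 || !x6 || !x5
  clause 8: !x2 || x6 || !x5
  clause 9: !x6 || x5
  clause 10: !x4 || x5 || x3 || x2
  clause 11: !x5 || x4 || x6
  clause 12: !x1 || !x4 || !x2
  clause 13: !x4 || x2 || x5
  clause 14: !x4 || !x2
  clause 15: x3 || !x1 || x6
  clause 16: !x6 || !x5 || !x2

Suppose x1 = true.
Suppose x3 = false.
The clause (x6) is unit, so x6 = true.
The clause (!x5) is unit, so x5 = false.
But (x5) is also a unit clause — contradiction.
That branch fails; take x3 = true instead.
The clause (x2) is unit, so x2 = true.
The clause (x4) is unit, so x4 = true.
But (!x4) is also a unit clause — contradiction.
Neither x3 = true nor x3 = false works.
So every satisfying assignment has x1 = False.

False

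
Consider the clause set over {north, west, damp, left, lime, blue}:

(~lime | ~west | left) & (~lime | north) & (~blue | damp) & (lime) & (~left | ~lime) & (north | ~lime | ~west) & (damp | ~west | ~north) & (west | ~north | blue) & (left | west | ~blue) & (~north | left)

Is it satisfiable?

No, unsatisfiable

(lime) alone gives lime = 1.
(north) alone gives north = 1.
(~left) alone gives left = 0.
But (left) is also a unit clause — contradiction.
No assignment satisfies every clause.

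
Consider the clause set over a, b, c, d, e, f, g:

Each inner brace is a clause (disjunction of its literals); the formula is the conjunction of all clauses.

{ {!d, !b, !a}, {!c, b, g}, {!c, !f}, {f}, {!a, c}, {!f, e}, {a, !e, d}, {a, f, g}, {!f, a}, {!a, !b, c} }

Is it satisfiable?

No, unsatisfiable

(f) alone gives f = true.
(!c) alone gives c = false.
(!a) alone gives a = false.
But (a) is also a unit clause — contradiction.
No assignment satisfies every clause.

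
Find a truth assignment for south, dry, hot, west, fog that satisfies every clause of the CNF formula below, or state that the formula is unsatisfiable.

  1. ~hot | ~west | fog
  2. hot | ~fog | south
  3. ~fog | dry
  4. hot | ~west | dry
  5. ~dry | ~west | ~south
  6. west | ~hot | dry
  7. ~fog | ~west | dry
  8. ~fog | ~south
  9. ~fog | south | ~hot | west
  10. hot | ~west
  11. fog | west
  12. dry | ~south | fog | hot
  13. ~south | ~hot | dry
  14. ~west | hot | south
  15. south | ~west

UNSATISFIABLE

Suppose fog = 0.
From the singleton clause (west), west = 1.
From the singleton clause (~hot), hot = 0.
But (hot) is also a unit clause — contradiction.
Undo fog and try fog = 1.
From the singleton clause (dry), dry = 1.
From the singleton clause (~south), south = 0.
From the singleton clause (hot), hot = 1.
From the singleton clause (west), west = 1.
But (~west) is also a unit clause — contradiction.
Both values of fog lead to a conflict.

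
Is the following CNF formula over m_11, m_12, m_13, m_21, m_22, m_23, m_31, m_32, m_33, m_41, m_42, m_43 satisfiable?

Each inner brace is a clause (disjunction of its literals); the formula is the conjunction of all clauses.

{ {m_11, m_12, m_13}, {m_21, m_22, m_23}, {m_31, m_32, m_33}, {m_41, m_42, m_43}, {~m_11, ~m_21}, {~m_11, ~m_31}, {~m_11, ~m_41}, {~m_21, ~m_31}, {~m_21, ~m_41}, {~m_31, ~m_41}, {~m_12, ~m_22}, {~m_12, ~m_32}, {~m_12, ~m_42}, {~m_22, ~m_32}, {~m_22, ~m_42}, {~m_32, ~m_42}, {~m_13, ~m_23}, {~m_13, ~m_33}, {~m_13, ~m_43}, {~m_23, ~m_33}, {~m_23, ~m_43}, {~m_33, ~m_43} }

Case m_11 = 0:
Case m_12 = 1:
The clause (~m_22) is unit, so m_22 = 0.
The clause (~m_32) is unit, so m_32 = 0.
The clause (~m_42) is unit, so m_42 = 0.
Case m_21 = 1:
The clause (~m_31) is unit, so m_31 = 0.
The clause (m_33) is unit, so m_33 = 1.
The clause (~m_41) is unit, so m_41 = 0.
The clause (m_43) is unit, so m_43 = 1.
That conflicts with the unit clause (~m_43).
So m_21 must be the other value — set m_21 = 0.
The clause (m_23) is unit, so m_23 = 1.
The clause (~m_13) is unit, so m_13 = 0.
The clause (~m_33) is unit, so m_33 = 0.
The clause (m_31) is unit, so m_31 = 1.
The clause (~m_41) is unit, so m_41 = 0.
The clause (m_43) is unit, so m_43 = 1.
That conflicts with the unit clause (~m_43).
Both values of m_21 lead to a conflict.
So m_12 must be the other value — set m_12 = 0.
The clause (m_13) is unit, so m_13 = 1.
The clause (~m_23) is unit, so m_23 = 0.
The clause (~m_33) is unit, so m_33 = 0.
The clause (~m_43) is unit, so m_43 = 0.
Case m_21 = 1:
The clause (~m_31) is unit, so m_31 = 0.
The clause (m_32) is unit, so m_32 = 1.
The clause (~m_41) is unit, so m_41 = 0.
The clause (m_42) is unit, so m_42 = 1.
That conflicts with the unit clause (~m_42).
So m_21 must be the other value — set m_21 = 0.
The clause (m_22) is unit, so m_22 = 1.
The clause (~m_32) is unit, so m_32 = 0.
The clause (m_31) is unit, so m_31 = 1.
The clause (~m_41) is unit, so m_41 = 0.
The clause (m_42) is unit, so m_42 = 1.
That conflicts with the unit clause (~m_42).
Both values of m_21 lead to a conflict.
Both values of m_12 lead to a conflict.
So m_11 must be the other value — set m_11 = 1.
The clause (~m_21) is unit, so m_21 = 0.
The clause (~m_31) is unit, so m_31 = 0.
The clause (~m_41) is unit, so m_41 = 0.
Case m_22 = 1:
The clause (~m_12) is unit, so m_12 = 0.
The clause (~m_32) is unit, so m_32 = 0.
The clause (m_33) is unit, so m_33 = 1.
The clause (~m_42) is unit, so m_42 = 0.
The clause (m_43) is unit, so m_43 = 1.
That conflicts with the unit clause (~m_43).
So m_22 must be the other value — set m_22 = 0.
The clause (m_23) is unit, so m_23 = 1.
The clause (~m_13) is unit, so m_13 = 0.
The clause (~m_33) is unit, so m_33 = 0.
The clause (m_32) is unit, so m_32 = 1.
The clause (~m_12) is unit, so m_12 = 0.
The clause (~m_42) is unit, so m_42 = 0.
The clause (m_43) is unit, so m_43 = 1.
That conflicts with the unit clause (~m_43).
Both values of m_22 lead to a conflict.
Both values of m_11 lead to a conflict.
No assignment satisfies every clause.

Unsatisfiable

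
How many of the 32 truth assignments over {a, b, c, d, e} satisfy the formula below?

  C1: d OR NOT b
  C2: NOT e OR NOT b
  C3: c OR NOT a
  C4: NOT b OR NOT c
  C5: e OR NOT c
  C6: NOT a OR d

8

There are 2^5 = 32 truth assignments over (a, b, c, d, e).
Split on b. With b = true, the clauses containing b are satisfied and NOT b drops from the rest; 1 of the 2^4 = 16 assignments to the other variables satisfy what remains.
With b = false, by the same count on the reduced clause set, 7 assignments work.
Total: 1 + 7 = 8.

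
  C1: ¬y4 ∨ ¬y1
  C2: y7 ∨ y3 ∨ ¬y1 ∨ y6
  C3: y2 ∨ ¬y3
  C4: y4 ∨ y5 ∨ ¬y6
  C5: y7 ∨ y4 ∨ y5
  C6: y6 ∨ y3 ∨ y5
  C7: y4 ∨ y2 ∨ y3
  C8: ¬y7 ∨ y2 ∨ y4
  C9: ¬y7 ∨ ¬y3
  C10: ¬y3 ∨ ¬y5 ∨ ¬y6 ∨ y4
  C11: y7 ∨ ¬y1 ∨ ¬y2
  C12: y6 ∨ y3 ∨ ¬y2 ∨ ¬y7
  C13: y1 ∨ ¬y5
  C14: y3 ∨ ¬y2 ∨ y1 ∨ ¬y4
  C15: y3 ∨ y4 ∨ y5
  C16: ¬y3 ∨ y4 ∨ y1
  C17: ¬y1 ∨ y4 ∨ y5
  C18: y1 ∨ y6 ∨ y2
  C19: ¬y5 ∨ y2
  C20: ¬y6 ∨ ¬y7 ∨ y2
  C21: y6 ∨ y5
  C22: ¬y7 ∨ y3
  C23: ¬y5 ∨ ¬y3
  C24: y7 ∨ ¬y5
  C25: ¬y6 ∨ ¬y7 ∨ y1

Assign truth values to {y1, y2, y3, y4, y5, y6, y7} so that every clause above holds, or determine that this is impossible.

Branch on y4: set y4 = True.
(¬y1) alone gives y1 = False.
(¬y5) alone gives y5 = False.
(y6) alone gives y6 = True.
(¬y7) alone gives y7 = False.
Branch on y2: set y2 = False.
(¬y3) alone gives y3 = False.
All clauses are satisfied.

y1=False; y2=False; y3=False; y4=True; y5=False; y6=True; y7=False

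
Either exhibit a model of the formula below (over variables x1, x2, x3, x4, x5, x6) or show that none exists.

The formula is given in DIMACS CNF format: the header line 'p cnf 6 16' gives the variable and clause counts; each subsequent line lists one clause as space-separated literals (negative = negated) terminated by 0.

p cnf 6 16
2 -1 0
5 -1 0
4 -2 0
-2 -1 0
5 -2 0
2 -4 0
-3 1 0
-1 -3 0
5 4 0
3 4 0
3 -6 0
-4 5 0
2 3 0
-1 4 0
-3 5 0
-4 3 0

UNSATISFIABLE

Try x2 = True.
Unit clause (x4) forces x4 = True.
Unit clause (¬x1) forces x1 = False.
Unit clause (x5) forces x5 = True.
Unit clause (¬x3) forces x3 = False.
But (x3) is also a unit clause — contradiction.
Backtrack on x2: now try x2 = False.
Unit clause (¬x1) forces x1 = False.
Unit clause (¬x4) forces x4 = False.
Unit clause (¬x3) forces x3 = False.
But (x3) is also a unit clause — contradiction.
Both values of x2 lead to a conflict.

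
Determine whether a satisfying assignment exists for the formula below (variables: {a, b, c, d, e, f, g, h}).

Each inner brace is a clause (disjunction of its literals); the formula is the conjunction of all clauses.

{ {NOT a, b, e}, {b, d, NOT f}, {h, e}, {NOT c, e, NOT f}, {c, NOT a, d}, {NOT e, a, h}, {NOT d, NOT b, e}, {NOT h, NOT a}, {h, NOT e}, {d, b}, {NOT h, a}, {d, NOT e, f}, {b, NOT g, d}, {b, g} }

Unsatisfiable

Suppose h = true.
(NOT a) alone gives a = false.
That conflicts with the unit clause (a).
Backtrack on h: now try h = false.
(e) alone gives e = true.
That conflicts with the unit clause (NOT e).
Either choice for h ends in contradiction.
No assignment satisfies every clause.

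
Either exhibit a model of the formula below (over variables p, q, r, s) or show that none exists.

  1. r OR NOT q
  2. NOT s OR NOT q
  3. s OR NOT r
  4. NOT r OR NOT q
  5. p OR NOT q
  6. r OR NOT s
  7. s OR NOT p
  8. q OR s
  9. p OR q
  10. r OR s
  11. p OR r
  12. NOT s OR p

p: true; q: false; r: true; s: true

Try r = true.
The clause (s) is unit, so s = true.
The clause (NOT q) is unit, so q = false.
The clause (p) is unit, so p = true.
This assignment satisfies each clause.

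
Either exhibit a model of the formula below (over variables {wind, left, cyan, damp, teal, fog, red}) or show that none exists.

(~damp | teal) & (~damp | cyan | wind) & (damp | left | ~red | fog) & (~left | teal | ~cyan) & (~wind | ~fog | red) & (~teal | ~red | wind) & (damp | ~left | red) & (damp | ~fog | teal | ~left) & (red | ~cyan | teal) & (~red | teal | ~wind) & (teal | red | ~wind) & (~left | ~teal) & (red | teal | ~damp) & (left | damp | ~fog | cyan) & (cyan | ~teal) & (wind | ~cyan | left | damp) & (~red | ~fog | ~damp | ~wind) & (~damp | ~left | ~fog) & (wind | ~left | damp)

Suppose damp = 1.
From the singleton clause (teal), teal = 1.
From the singleton clause (~left), left = 0.
From the singleton clause (cyan), cyan = 1.
Suppose red = 1.
From the singleton clause (wind), wind = 1.
From the singleton clause (~fog), fog = 0.
All clauses are satisfied.

wind: 1; left: 0; cyan: 1; damp: 1; teal: 1; fog: 0; red: 1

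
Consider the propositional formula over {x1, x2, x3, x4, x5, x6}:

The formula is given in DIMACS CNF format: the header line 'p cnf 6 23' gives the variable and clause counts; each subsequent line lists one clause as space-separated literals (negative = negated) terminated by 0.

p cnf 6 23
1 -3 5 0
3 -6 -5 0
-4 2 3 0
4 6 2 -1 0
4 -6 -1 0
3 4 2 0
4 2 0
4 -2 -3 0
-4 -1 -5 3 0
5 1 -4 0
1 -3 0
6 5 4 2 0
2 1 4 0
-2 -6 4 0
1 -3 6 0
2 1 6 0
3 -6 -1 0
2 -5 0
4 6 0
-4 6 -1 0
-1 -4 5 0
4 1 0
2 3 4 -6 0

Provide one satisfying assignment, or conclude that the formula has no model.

x1: False,  x2: True,  x3: False,  x4: True,  x5: True,  x6: False

Suppose x4 = True.
Suppose x2 = True.
Suppose x5 = True.
Suppose x3 = False.
Unit clause (¬x6) forces x6 = False.
Unit clause (¬x1) forces x1 = False.
This assignment satisfies each clause.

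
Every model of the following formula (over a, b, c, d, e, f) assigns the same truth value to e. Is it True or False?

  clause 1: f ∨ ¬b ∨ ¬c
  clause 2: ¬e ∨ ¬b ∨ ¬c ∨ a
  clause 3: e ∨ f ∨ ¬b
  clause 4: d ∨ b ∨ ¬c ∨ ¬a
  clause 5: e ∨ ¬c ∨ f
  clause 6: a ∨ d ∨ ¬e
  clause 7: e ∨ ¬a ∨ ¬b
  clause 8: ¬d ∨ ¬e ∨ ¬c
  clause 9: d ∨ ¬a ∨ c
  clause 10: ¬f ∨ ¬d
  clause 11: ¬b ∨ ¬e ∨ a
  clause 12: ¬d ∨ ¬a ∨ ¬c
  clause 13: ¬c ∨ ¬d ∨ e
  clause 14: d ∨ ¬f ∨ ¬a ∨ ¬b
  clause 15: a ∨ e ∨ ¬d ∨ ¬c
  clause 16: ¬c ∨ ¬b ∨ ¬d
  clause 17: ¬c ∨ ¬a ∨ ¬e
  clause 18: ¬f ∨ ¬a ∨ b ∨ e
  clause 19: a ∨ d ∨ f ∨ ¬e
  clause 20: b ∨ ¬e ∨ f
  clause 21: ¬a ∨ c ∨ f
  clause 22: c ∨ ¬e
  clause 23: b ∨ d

Suppose e = True.
The clause (c) is unit, so c = True.
The clause (¬d) is unit, so d = False.
The clause (a) is unit, so a = True.
Now (¬a) is unsatisfied and unit — conflict.
So every satisfying assignment has e = False.

False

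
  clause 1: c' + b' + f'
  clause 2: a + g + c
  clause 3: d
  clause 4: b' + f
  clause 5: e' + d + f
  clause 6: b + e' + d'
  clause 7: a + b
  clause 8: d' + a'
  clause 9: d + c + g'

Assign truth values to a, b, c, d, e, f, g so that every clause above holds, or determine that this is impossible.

a ↦ 0, b ↦ 1, c ↦ 0, d ↦ 1, e ↦ 1, f ↦ 1, g ↦ 1

From the singleton clause (d), d = 1.
From the singleton clause (a'), a = 0.
From the singleton clause (b), b = 1.
From the singleton clause (f), f = 1.
From the singleton clause (c'), c = 0.
From the singleton clause (g), g = 1.
All clauses hold; e can take either value.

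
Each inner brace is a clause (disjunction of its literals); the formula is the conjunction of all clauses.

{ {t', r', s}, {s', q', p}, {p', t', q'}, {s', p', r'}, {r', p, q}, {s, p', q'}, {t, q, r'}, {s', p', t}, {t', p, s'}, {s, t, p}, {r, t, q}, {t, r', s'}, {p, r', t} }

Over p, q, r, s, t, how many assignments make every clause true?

There are 2^5 = 32 truth assignments over (p, q, r, s, t).
Split on r. With r = 1, the clauses containing r are satisfied and r' drops from the rest; 0 of the 2^4 = 16 assignments to the other variables satisfy what remains.
With r = 0, by the same count on the reduced clause set, 4 assignments work.
Total: 0 + 4 = 4.

4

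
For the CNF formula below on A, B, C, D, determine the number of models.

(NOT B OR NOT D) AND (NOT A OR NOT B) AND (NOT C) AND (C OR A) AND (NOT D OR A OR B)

There are 2^4 = 16 truth assignments over (A, B, C, D).
Check each against the 5 clauses (columns in the order A, B, C, D):
  F F F F  ✗ fails (C OR A)
  F F F T  ✗ fails (C OR A)
  F F T F  ✗ fails (NOT C)
  F F T T  ✗ fails (NOT C)
  F T F F  ✗ fails (C OR A)
  F T F T  ✗ fails (NOT B OR NOT D)
  F T T F  ✗ fails (NOT C)
  F T T T  ✗ fails (NOT B OR NOT D)
  T F F F  ✓ satisfies all
  T F F T  ✓ satisfies all
  T F T F  ✗ fails (NOT C)
  T F T T  ✗ fails (NOT C)
  T T F F  ✗ fails (NOT A OR NOT B)
  T T F T  ✗ fails (NOT B OR NOT D)
  T T T F  ✗ fails (NOT A OR NOT B)
  T T T T  ✗ fails (NOT B OR NOT D)
2 of the 16 rows are models.

2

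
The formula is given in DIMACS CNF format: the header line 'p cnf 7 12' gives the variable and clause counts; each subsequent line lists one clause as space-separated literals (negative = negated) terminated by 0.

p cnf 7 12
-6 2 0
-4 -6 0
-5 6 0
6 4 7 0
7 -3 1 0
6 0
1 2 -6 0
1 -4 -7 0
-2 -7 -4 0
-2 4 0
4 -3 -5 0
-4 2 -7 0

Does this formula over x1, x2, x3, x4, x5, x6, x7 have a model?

No

The clause (x6) is unit, so x6 = True.
The clause (x2) is unit, so x2 = True.
The clause (¬x4) is unit, so x4 = False.
But (x4) is also a unit clause — contradiction.
No assignment satisfies every clause.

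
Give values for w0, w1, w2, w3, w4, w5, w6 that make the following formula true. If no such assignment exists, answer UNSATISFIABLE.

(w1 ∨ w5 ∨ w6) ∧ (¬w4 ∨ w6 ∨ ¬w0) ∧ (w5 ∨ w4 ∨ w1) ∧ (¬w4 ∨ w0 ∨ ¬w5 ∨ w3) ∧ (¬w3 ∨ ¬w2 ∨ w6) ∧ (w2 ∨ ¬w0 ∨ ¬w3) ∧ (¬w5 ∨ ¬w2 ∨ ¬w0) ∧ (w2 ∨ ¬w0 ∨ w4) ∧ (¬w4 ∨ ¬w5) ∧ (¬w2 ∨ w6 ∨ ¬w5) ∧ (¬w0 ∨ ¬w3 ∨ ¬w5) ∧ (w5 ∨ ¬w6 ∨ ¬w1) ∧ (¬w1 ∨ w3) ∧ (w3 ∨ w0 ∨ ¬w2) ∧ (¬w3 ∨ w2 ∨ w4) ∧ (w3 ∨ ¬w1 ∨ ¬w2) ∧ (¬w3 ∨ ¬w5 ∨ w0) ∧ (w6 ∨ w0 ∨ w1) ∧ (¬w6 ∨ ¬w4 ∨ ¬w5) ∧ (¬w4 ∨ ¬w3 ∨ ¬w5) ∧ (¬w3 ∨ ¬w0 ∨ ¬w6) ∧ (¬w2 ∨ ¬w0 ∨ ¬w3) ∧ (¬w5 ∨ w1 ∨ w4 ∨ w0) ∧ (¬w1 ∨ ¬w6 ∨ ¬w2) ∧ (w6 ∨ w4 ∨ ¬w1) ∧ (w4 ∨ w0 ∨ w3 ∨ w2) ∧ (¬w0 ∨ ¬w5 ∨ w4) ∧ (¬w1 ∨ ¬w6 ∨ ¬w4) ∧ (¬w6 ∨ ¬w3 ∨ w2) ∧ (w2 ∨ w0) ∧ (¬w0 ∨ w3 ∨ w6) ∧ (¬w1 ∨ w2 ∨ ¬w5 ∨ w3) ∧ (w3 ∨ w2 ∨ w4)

Branch on w4: set w4 = True.
Unit clause (¬w5) forces w5 = False.
Branch on w1: set w1 = False.
Unit clause (w6) forces w6 = True.
Branch on w3: set w3 = False.
Branch on w0: set w0 = True.
All clauses hold; w2 can take either value.

w0=True; w1=False; w2=True; w3=False; w4=True; w5=False; w6=True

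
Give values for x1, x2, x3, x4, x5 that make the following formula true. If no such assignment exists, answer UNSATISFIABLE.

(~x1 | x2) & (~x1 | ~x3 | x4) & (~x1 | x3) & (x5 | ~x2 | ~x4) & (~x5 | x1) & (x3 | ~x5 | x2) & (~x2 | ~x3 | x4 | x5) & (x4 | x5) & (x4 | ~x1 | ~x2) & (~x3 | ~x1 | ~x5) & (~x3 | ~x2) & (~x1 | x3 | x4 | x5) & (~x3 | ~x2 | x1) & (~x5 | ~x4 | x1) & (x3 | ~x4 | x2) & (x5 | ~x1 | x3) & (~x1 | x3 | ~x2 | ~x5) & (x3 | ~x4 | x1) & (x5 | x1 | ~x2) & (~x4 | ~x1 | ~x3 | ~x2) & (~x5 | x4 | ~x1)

Try x1 = 0.
From the singleton clause (~x5), x5 = 0.
From the singleton clause (x4), x4 = 1.
From the singleton clause (~x2), x2 = 0.
From the singleton clause (x3), x3 = 1.
This assignment satisfies each clause.

x1=0; x2=0; x3=1; x4=1; x5=0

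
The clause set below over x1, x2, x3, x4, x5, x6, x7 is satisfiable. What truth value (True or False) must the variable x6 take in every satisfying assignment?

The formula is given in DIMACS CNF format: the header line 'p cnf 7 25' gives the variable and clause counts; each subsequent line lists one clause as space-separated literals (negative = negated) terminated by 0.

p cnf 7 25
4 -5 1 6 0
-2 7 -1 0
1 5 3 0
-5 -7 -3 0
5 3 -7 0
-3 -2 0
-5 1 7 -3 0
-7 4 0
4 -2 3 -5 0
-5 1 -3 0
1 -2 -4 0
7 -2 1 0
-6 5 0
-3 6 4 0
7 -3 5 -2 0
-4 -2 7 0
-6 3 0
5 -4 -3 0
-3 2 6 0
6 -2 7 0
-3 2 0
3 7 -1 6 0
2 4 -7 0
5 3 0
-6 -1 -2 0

Suppose x6 = True.
Unit clause (x5) forces x5 = True.
Unit clause (x3) forces x3 = True.
Unit clause (¬x7) forces x7 = False.
Unit clause (¬x2) forces x2 = False.
That conflicts with the unit clause (x2).
So every satisfying assignment has x6 = False.

False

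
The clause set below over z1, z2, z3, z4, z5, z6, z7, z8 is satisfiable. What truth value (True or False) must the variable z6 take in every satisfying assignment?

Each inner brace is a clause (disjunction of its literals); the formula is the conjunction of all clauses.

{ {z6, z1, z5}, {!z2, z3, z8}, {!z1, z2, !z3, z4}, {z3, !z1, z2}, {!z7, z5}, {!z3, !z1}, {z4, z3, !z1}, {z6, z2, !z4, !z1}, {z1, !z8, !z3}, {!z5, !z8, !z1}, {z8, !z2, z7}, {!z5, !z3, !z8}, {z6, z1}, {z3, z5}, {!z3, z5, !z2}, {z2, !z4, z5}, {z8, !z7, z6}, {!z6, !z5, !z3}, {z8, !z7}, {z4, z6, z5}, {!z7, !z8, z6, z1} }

True

Suppose z6 = false.
Unit clause (z1) forces z1 = true.
Unit clause (!z3) forces z3 = false.
Unit clause (z2) forces z2 = true.
Unit clause (z8) forces z8 = true.
Unit clause (z4) forces z4 = true.
Unit clause (!z5) forces z5 = false.
That conflicts with the unit clause (z5).
So every satisfying assignment has z6 = True.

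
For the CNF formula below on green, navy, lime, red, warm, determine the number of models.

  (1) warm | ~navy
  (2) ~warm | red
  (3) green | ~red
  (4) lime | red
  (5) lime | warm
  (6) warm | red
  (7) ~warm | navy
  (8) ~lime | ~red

There are 2^5 = 32 truth assignments over (green, navy, lime, red, warm).
Split on lime. With lime = 1, the clauses containing lime are satisfied and ~lime drops from the rest; 0 of the 2^4 = 16 assignments to the other variables satisfy what remains.
With lime = 0, by the same count on the reduced clause set, 1 assignment works.
(One model: green=T, navy=T, lime=F, red=T, warm=T.)
Total: 0 + 1 = 1.

1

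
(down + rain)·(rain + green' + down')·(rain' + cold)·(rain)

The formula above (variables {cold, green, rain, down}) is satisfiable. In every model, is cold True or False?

True

Suppose cold = 0.
The clause (rain') is unit, so rain = 0.
That conflicts with the unit clause (rain).
So every satisfying assignment has cold = True.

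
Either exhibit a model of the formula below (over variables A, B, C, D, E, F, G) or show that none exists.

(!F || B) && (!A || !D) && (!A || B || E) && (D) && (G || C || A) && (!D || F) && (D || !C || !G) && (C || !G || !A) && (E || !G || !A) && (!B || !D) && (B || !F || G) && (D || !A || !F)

UNSATISFIABLE

Unit clause (D) forces D = true.
Unit clause (!A) forces A = false.
Unit clause (F) forces F = true.
Unit clause (B) forces B = true.
But (!B) is also a unit clause — contradiction.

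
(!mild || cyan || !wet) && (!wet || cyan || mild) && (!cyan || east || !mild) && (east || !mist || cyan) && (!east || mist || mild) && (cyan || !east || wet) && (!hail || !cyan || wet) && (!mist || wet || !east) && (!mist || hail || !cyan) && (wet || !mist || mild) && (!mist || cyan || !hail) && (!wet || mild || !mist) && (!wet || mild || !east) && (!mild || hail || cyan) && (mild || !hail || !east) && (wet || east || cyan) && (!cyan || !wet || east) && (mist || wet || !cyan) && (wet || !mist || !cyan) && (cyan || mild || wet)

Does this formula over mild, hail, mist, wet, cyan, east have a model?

Yes

Case mild = true:
Case cyan = true:
(east) alone gives east = true.
Case hail = true:
(wet) alone gives wet = true.
No clause remains; mist is free.
A satisfying assignment: mild=true; hail=true; mist=false; wet=true; cyan=true; east=true.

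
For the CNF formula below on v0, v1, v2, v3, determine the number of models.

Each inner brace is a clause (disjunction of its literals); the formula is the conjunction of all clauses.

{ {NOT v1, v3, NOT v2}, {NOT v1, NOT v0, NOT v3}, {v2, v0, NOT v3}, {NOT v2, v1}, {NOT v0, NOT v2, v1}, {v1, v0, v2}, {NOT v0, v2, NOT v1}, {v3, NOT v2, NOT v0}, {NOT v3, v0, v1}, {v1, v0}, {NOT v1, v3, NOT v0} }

There are 2^4 = 16 truth assignments over (v0, v1, v2, v3).
Check each against the 11 clauses (columns in the order v0, v1, v2, v3):
  F F F F  ✗ fails (v1 OR v0 OR v2)
  F F F T  ✗ fails (v2 OR v0 OR NOT v3)
  F F T F  ✗ fails (NOT v2 OR v1)
  F F T T  ✗ fails (NOT v2 OR v1)
  F T F F  ✓ satisfies all
  F T F T  ✗ fails (v2 OR v0 OR NOT v3)
  F T T F  ✗ fails (NOT v1 OR v3 OR NOT v2)
  F T T T  ✓ satisfies all
  T F F F  ✓ satisfies all
  T F F T  ✓ satisfies all
  T F T F  ✗ fails (NOT v2 OR v1)
  T F T T  ✗ fails (NOT v2 OR v1)
  T T F F  ✗ fails (NOT v0 OR v2 OR NOT v1)
  T T F T  ✗ fails (NOT v1 OR NOT v0 OR NOT v3)
  T T T F  ✗ fails (NOT v1 OR v3 OR NOT v2)
  T T T T  ✗ fails (NOT v1 OR NOT v0 OR NOT v3)
4 of the 16 rows are models.

4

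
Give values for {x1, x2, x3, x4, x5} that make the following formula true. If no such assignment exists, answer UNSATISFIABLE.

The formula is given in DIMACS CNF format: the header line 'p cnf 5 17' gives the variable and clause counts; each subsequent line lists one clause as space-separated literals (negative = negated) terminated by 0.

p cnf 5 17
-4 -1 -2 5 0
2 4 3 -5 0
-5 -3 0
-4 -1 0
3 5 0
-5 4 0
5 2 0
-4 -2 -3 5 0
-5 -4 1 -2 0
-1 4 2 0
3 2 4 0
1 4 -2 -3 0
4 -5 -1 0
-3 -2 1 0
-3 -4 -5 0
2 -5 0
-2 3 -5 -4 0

Suppose x5 = False.
(x3) alone gives x3 = True.
(x2) alone gives x2 = True.
(¬x4) alone gives x4 = False.
(x1) alone gives x1 = True.
This assignment satisfies each clause.

x1 ↦ True,  x2 ↦ True,  x3 ↦ True,  x4 ↦ False,  x5 ↦ False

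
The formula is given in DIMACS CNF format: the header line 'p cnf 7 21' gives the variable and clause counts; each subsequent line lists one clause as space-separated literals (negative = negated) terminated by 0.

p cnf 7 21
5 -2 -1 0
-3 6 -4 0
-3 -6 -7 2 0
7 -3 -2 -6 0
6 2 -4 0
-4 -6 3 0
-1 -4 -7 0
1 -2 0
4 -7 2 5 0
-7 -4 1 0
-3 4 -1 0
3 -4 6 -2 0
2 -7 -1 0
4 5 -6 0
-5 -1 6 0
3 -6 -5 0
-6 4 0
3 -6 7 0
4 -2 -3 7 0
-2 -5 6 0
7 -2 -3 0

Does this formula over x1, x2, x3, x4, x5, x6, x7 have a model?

Satisfiable

Branch on x1: set x1 = False.
From the singleton clause (¬x2), x2 = False.
Branch on x6: set x6 = False.
From the singleton clause (¬x4), x4 = False.
Branch on x7: set x7 = False.
Every clause is now satisfied; x3, x5 are unconstrained.
A satisfying assignment: x1: False, x2: False, x3: True, x4: False, x5: False, x6: False, x7: False.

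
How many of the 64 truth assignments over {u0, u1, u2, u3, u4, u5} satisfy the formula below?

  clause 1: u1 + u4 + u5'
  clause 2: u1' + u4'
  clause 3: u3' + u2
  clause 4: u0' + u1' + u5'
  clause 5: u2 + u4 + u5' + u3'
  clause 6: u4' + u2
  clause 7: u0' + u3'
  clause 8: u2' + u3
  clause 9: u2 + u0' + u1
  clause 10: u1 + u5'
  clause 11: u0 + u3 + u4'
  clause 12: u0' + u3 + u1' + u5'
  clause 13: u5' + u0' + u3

There are 2^6 = 64 truth assignments over (u0, u1, u2, u3, u4, u5).
Split on u4. With u4 = 1, the clauses containing u4 are satisfied and u4' drops from the rest; 1 of the 2^5 = 32 assignments to the other variables satisfy what remains.
With u4 = 0, by the same count on the reduced clause set, 7 assignments work.
(One model: u0=F, u1=F, u2=F, u3=F, u4=F, u5=F.)
Total: 1 + 7 = 8.

8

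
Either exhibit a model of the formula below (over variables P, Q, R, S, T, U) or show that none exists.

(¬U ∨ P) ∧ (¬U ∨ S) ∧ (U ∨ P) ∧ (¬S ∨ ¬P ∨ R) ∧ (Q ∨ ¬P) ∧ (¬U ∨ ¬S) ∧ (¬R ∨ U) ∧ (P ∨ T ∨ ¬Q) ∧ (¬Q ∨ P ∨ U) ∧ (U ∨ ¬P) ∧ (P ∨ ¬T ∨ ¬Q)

Suppose U = False.
From the singleton clause (P), P = True.
Now (¬P) is unsatisfied and unit — conflict.
Undo U and try U = True.
From the singleton clause (P), P = True.
From the singleton clause (S), S = True.
Now (¬S) is unsatisfied and unit — conflict.
Neither U = True nor U = False works.

UNSATISFIABLE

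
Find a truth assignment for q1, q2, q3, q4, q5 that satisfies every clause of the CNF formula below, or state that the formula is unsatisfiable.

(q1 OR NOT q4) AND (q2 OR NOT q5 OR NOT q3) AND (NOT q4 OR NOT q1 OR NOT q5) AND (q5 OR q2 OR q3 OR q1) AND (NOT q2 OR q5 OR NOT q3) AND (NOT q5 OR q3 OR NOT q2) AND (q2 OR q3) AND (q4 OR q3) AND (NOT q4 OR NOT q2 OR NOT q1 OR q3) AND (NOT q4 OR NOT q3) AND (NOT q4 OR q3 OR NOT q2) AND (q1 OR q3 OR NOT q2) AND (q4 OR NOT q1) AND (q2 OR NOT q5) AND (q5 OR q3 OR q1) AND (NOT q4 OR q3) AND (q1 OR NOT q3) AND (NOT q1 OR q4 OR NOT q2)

Branch on q1: set q1 = true.
Unit clause (q4) forces q4 = true.
Unit clause (NOT q5) forces q5 = false.
Unit clause (NOT q3) forces q3 = false.
That conflicts with the unit clause (q3).
So q1 must be the other value — set q1 = false.
Unit clause (NOT q4) forces q4 = false.
Unit clause (q3) forces q3 = true.
That conflicts with the unit clause (NOT q3).
Both values of q1 lead to a conflict.

UNSATISFIABLE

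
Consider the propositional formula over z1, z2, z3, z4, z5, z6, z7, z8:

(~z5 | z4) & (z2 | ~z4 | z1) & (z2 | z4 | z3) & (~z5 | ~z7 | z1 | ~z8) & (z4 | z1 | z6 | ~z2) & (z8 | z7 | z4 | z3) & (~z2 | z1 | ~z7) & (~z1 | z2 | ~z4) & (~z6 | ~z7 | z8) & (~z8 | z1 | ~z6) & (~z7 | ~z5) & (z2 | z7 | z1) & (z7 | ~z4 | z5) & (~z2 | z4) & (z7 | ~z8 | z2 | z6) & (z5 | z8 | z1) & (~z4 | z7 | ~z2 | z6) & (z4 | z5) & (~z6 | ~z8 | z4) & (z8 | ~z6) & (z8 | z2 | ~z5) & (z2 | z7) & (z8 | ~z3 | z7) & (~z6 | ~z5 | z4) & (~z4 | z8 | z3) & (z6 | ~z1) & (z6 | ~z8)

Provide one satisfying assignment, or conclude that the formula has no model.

z1 ↦ 1,  z2 ↦ 1,  z3 ↦ 1,  z4 ↦ 1,  z5 ↦ 0,  z6 ↦ 1,  z7 ↦ 1,  z8 ↦ 1

Try z5 = 0.
Unit clause (z4) forces z4 = 1.
Unit clause (z7) forces z7 = 1.
Try z2 = 1.
Unit clause (z1) forces z1 = 1.
Unit clause (z6) forces z6 = 1.
Unit clause (z8) forces z8 = 1.
No clause remains; z3 is free.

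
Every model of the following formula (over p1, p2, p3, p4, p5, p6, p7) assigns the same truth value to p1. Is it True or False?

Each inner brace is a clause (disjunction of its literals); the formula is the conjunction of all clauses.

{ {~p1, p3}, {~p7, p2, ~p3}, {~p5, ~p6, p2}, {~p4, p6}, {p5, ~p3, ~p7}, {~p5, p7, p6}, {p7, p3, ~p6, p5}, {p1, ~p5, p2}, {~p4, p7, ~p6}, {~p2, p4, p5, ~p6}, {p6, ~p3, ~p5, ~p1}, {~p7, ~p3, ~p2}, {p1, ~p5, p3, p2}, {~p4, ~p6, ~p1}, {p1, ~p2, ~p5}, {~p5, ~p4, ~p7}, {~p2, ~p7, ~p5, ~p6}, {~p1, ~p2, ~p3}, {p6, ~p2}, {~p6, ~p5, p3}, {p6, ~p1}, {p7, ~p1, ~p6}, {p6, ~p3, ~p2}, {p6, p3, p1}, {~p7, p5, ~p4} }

False

Suppose p1 = 1.
Unit clause (p3) forces p3 = 1.
Unit clause (~p2) forces p2 = 0.
Unit clause (~p7) forces p7 = 0.
Unit clause (p6) forces p6 = 1.
Now (~p6) is unsatisfied and unit — conflict.
So every satisfying assignment has p1 = False.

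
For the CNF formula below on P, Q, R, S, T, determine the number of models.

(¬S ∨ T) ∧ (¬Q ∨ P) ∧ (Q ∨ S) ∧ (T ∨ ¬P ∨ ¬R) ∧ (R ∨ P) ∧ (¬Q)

3

There are 2^5 = 32 truth assignments over (P, Q, R, S, T).
Split on T. With T = True, the clauses containing T are satisfied and ¬T drops from the rest; 3 of the 2^4 = 16 assignments to the other variables satisfy what remains.
With T = False, by the same count on the reduced clause set, 0 assignments work.
(One model: P=F, Q=F, R=T, S=T, T=T.)
Total: 3 + 0 = 3.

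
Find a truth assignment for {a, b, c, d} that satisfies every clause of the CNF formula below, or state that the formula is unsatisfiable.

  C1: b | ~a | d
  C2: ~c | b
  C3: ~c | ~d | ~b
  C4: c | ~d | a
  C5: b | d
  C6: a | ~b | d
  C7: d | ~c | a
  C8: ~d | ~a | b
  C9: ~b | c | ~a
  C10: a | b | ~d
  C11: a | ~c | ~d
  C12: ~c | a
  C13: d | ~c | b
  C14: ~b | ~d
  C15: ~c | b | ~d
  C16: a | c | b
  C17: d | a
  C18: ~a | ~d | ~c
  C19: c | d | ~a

Branch on c: set c = 1.
(b) alone gives b = 1.
(~d) alone gives d = 0.
(a) alone gives a = 1.
All clauses are satisfied.

a ↦ 1, b ↦ 1, c ↦ 1, d ↦ 0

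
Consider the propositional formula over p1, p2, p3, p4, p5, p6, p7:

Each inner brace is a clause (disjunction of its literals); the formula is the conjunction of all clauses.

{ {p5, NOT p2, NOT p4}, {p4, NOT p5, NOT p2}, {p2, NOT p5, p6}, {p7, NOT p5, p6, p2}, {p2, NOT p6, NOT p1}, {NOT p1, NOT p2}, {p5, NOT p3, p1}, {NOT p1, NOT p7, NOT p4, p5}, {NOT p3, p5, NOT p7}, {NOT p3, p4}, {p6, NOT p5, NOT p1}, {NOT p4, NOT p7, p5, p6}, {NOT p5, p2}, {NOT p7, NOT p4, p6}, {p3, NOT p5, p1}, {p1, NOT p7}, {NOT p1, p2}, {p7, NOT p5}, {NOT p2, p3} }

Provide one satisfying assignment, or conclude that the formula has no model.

Suppose p1 = false.
(NOT p7) alone gives p7 = false.
(NOT p5) alone gives p5 = false.
(NOT p3) alone gives p3 = false.
(NOT p2) alone gives p2 = false.
No clause remains; p4, p6 are free.

p1=false,  p2=false,  p3=false,  p4=false,  p5=false,  p6=false,  p7=false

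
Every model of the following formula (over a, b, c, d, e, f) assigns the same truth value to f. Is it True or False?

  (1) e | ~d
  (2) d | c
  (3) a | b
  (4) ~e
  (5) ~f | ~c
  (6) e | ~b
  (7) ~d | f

Suppose f = 1.
The clause (~e) is unit, so e = 0.
The clause (~d) is unit, so d = 0.
The clause (c) is unit, so c = 1.
But (~c) is also a unit clause — contradiction.
So every satisfying assignment has f = False.

False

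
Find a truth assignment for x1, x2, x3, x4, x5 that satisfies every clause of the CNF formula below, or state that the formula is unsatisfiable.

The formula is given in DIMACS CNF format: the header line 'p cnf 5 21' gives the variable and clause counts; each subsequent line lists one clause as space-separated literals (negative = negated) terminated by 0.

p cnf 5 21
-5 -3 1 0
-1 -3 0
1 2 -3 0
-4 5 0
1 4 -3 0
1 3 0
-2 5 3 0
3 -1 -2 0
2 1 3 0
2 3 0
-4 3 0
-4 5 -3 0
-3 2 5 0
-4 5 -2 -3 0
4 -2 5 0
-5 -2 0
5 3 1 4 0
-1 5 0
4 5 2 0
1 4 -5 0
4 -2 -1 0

UNSATISFIABLE

Suppose x1 = False.
Unit clause (x3) forces x3 = True.
Unit clause (¬x5) forces x5 = False.
Unit clause (x2) forces x2 = True.
Unit clause (¬x4) forces x4 = False.
But (x4) is also a unit clause — contradiction.
Backtrack on x1: now try x1 = True.
Unit clause (¬x3) forces x3 = False.
Unit clause (¬x2) forces x2 = False.
But (x2) is also a unit clause — contradiction.
Either choice for x1 ends in contradiction.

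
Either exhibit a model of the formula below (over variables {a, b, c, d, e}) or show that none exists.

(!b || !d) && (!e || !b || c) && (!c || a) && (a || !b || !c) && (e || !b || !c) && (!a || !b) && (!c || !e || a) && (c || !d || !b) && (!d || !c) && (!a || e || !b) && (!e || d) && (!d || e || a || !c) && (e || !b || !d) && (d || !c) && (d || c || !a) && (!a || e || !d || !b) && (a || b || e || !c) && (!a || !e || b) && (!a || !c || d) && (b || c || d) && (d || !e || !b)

a ↦ false; b ↦ true; c ↦ false; d ↦ false; e ↦ false

Case b = true:
Unit clause (!d) forces d = false.
Unit clause (!a) forces a = false.
Unit clause (!c) forces c = false.
Unit clause (!e) forces e = false.
All clauses are satisfied.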